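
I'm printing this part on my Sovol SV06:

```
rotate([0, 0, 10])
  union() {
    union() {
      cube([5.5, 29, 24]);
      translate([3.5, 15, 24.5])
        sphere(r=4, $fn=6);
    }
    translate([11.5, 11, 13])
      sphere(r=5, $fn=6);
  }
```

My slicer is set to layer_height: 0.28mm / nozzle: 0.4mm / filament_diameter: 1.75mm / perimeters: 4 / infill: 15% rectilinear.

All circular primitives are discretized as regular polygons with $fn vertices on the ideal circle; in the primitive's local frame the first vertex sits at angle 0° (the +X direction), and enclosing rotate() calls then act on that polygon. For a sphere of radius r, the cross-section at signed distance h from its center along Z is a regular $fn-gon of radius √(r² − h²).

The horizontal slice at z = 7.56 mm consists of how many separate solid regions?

1

At z = 7.56 mm: the cube (footprint 5.5×29) is included at this height; the sphere at (3.5, 15) does not reach this height (|z−center|=16.940 > r=4); Merging all regions: only the 5.5×29 cube is present, so the union is just that shape — 1 connected region; the sphere at (11.5, 11) is not intersected at this z (|z−center|=5.440 > r=5); Combining (union): only the result so far is present, so the union is just that shape — 1 connected region; (whole slice rotated 10° about Z — lengths, areas and connectivity unchanged). The result has 1 disconnected region.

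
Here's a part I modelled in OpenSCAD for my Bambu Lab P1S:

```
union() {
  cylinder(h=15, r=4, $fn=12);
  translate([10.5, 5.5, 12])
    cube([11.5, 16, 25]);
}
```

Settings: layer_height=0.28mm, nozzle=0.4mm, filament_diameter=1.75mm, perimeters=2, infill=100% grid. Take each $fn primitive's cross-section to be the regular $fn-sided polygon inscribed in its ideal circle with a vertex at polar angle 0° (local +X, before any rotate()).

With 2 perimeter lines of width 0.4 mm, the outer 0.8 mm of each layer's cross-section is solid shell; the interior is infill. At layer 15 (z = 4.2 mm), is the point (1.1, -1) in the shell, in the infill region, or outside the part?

At z = 4.2 mm: the r=4 cylinder contributes a regular 12-gon of circumradius 4; the cube at (10.5, 5.5) does not reach this height (z outside [12, 37]); Merging all regions: only the r=4 cylinder is present, so the union is just that shape — 1 connected region. Overall, the cross-section is a single solid region. The nearest boundary edge runs (2.00, -3.46)→(3.46, -2.00); distance from the point to it = 2.38 mm. The point is inside the cross-section and 2.38 mm from the nearest boundary — more than the 0.8 mm shell width (2 × 0.4), so it's in the infill interior.

infill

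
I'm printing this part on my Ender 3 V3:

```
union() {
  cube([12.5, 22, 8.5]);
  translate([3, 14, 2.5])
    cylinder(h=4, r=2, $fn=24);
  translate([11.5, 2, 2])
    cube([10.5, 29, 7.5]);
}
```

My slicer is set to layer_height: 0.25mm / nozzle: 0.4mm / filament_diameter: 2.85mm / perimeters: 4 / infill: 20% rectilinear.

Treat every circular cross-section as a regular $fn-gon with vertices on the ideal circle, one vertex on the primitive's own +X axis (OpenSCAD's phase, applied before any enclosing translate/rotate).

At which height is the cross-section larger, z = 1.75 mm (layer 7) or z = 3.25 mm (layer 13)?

Layer 7 (z = 1.75): the cube is present — its section is the full 12.5×22 rectangle (area 275.00 mm²); the cylinder at (3, 14) is absent (z outside [2.5, 6.5]); the cube at (11.5, 2) is absent (z outside [2, 9.5]); Taking the union: only the 12.5×22 cube is present, so the union is just that shape — area = 275.00 mm². So its area = 275.00 mm². Layer 13 (z = 3.25): the cube (footprint 12.5×22) is included at this height (area 275.00 mm²); the r=2 cylinder at (3, 14) gives a regular 24-gon of circumradius 2 (constant along its height) (area = (24/2)·2.000²·sin(360°/24) = 12.42 mm²); the 10.5×29 cube at (11.5, 2) contributes its full rectangle (area 304.50 mm²); Merging all regions: the regions partially overlap — summed areas 591.92 mm² minus the doubly-counted overlap 32.42 mm² gives 559.50 mm² — area = 559.50 mm². So its area = 559.50 mm². Layer 13 is larger (559.50 vs 275.00 mm²).

layer 13 (z = 3.25 mm)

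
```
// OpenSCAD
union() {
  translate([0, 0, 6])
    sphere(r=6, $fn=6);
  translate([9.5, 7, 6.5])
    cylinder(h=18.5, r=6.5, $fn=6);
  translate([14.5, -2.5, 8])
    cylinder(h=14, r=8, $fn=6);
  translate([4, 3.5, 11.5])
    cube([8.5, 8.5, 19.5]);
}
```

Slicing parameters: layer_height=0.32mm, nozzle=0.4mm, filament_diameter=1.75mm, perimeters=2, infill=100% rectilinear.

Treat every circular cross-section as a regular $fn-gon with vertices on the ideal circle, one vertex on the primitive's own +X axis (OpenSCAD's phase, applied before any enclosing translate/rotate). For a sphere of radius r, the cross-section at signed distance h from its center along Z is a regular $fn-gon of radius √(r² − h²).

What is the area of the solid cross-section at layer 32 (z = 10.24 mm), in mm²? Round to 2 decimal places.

310.59 mm²

At z = 10.24 mm: the r=6 sphere contributes a regular 6-gon of circumradius √(6²−4.24²) = 4.245 (area = (6/2)·4.245²·sin(360°/6) = 46.82 mm²); the r=6.5 cylinder at (9.5, 7) gives a regular 6-gon of circumradius 6.5 (constant along its height) (area = (6/2)·6.500²·sin(360°/6) = 109.77 mm²); the r=8 cylinder at (14.5, -2.5) gives a regular 6-gon of circumradius 8 (constant along its height) (area = (6/2)·8.000²·sin(360°/6) = 166.28 mm²); the cube at (4, 3.5) is not intersected at this z (z outside [11.5, 31]); Combining (union): the regions partially overlap — summed areas 322.87 mm² minus the doubly-counted overlap 12.28 mm² gives 310.59 mm² — area = 310.59 mm². Overall, the cross-section has 2 separate islands. Net area = 310.59 mm².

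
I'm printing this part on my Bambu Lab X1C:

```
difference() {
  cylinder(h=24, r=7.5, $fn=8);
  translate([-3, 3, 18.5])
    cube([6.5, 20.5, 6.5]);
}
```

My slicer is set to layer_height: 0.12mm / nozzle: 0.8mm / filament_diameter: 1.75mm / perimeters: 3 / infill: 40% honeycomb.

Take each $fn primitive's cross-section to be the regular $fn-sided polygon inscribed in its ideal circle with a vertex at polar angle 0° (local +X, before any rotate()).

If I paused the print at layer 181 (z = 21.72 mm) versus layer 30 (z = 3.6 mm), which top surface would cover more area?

layer 30 (z = 3.6 mm)

Layer 181 (z = 21.72): the cylinder: section is a regular 8-gon, circumradius r=7.5 (area = (8/2)·7.500²·sin(360°/8) = 159.10 mm²); the cube at (-3, 3) is present — its section is the full 6.5×20.5 rectangle (area 133.25 mm²); Subtracting the remaining from the first: starting from the r=7.5 cylinder (159.10 mm²), the 6.5×20.5 cube at (-3, 3) partially overlaps it — only the 24.85 mm² overlap (of its 133.25 mm²) is removed, clipping the outline — area = 134.25 mm². So its area = 134.25 mm². Layer 30 (z = 3.6): the r=7.5 cylinder gives a regular 8-gon of circumradius 7.5 (constant along its height) (area = (8/2)·7.500²·sin(360°/8) = 159.10 mm²); the cube at (-3, 3) is absent (z outside [18.5, 25]); Subtracting the remaining from the first: none of the subtracted shapes is present at this height, so the r=7.5 cylinder is unchanged — area = 159.10 mm². So its area = 159.10 mm². Layer 30 is larger (159.10 vs 134.25 mm²).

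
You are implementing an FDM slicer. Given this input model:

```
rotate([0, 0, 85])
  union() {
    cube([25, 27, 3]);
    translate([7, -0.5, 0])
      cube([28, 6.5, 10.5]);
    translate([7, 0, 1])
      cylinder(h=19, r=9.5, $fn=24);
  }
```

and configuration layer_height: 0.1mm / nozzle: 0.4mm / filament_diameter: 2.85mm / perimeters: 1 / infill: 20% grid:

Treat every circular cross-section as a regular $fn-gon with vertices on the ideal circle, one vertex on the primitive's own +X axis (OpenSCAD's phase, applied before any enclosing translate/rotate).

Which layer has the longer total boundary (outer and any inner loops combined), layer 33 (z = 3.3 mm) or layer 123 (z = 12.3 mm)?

layer 33 (z = 3.3 mm)

Layer 33 (z = 3.3): the cube does not reach this height (z outside [0, 3]); the 28×6.5 cube at (7, -0.5) contributes its full rectangle (perimeter 69.00 mm); the r=9.5 cylinder at (7, 0) contributes a regular 24-gon of circumradius 9.5 (perimeter = 2·24·9.500·sin(180°/24) = 59.52 mm); Combining (union): the regions partially overlap (shared area 57.32 mm²), so the edge portions inside another operand are dropped and the merged outline is re-measured after clipping — boundary = 98.28 mm; (whole slice rotated 85° about Z — lengths, areas and connectivity unchanged). So its perimeter = 98.28 mm. Layer 123 (z = 12.3): the cube is absent (z outside [0, 3]); the cube at (7, -0.5) is absent (z outside [0, 10.5]); the r=9.5 cylinder at (7, 0) gives a regular 24-gon of circumradius 9.5 (constant along its height) (perimeter = 2·24·9.500·sin(180°/24) = 59.52 mm); Merging all regions: only the r=9.5 cylinder at (7, 0) is present, so the union is just that shape — boundary = 59.52 mm; (whole slice rotated 85° about Z — lengths, areas and connectivity unchanged). So its perimeter = 59.52 mm. Layer 33 is larger (98.28 vs 59.52 mm).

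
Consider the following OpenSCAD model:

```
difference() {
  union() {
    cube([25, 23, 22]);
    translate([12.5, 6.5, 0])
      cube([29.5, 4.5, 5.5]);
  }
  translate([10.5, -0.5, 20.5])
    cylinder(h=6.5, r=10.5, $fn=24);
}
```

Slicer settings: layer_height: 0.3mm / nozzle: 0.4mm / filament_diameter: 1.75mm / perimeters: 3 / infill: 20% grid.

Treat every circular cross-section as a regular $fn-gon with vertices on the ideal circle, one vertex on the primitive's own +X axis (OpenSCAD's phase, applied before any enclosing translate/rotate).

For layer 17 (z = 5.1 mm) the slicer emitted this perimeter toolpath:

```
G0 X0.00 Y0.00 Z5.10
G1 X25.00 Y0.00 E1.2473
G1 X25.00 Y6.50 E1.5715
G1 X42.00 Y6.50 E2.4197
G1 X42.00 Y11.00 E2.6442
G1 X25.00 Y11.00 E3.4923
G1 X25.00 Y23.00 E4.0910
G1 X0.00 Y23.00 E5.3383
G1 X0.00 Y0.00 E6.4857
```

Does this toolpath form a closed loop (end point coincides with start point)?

Start point (G0): (0.00, 0.00). End point (last G1): the path returns to the start — closed.

yes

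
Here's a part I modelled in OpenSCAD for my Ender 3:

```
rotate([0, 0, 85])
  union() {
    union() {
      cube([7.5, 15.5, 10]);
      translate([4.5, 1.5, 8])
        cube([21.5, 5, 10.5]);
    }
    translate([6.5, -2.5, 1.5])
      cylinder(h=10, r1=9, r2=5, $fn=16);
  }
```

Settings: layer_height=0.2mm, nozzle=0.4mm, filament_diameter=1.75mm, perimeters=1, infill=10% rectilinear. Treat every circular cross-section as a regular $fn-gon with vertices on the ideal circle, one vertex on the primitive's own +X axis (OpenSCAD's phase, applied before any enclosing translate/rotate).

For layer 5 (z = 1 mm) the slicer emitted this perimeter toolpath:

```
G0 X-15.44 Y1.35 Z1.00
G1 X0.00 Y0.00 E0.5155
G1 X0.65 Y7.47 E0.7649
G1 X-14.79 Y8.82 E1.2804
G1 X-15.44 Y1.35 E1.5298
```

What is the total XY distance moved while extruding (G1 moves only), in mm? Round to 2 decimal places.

45.99 mm

Sum the Euclidean lengths of each G1 segment: total = 45.99 mm.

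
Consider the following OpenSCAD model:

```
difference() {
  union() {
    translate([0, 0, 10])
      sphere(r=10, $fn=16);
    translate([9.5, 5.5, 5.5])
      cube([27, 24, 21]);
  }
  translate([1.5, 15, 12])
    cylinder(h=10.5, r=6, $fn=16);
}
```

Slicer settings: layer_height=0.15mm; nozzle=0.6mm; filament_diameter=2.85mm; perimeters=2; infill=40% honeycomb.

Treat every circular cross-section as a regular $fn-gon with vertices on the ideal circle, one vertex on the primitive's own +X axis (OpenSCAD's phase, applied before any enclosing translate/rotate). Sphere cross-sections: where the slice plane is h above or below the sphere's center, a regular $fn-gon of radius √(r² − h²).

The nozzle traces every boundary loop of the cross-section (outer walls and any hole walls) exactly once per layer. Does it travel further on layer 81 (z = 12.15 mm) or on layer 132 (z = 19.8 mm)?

layer 81 (z = 12.15 mm)

Layer 81 (z = 12.15): the sphere: section is a regular 16-gon, circumradius = √(r²−h²) = √(10²−2.15²) = 9.766 (perimeter = 2·16·9.766·sin(180°/16) = 60.97 mm); the 27×24 cube at (9.5, 5.5) contributes its full rectangle (perimeter 102.00 mm); Merging all regions: the 2 present regions are separate (no shared area or edge), so areas and boundary lengths simply add and each stays a separate island — boundary = 162.97 mm; the r=6 cylinder at (1.5, 15) contributes a regular 16-gon of circumradius 6 (perimeter = 2·16·6.000·sin(180°/16) = 37.46 mm); Taking the first minus the rest: starting from that combined region, the r=6 cylinder at (1.5, 15) partially overlaps it — only the 1.24 mm² overlap (of its 110.21 mm²) is removed, clipping the outline — boundary = 163.00 mm. So its perimeter = 163.00 mm. Layer 132 (z = 19.8): the sphere: section is a regular 16-gon, circumradius = √(r²−h²) = √(10²−9.8²) = 1.990 (perimeter = 2·16·1.990·sin(180°/16) = 12.42 mm); the cube at (9.5, 5.5) (footprint 27×24) is included at this height (perimeter 102.00 mm); Merging all regions: the 2 present regions are separate (no shared area or edge), so areas and boundary lengths simply add and each stays a separate island — boundary = 114.42 mm; the cylinder at (1.5, 15): section is a regular 16-gon, circumradius r=6 (perimeter = 2·16·6.000·sin(180°/16) = 37.46 mm); Taking the first minus the rest: starting from the result so far, the r=6 cylinder at (1.5, 15) misses the remaining region (no effect) — boundary = 114.42 mm. So its perimeter = 114.42 mm. Layer 81 is larger (163.00 vs 114.42 mm).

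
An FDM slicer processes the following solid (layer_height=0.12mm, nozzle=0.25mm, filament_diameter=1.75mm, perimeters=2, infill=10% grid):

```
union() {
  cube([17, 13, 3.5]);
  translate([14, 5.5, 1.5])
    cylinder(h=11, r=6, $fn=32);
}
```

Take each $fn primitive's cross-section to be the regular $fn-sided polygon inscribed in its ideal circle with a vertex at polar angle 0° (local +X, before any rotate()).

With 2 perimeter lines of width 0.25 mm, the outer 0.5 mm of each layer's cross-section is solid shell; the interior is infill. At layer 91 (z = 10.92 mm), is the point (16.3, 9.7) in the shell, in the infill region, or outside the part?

infill

At z = 10.92 mm: the cube does not reach this height (z outside [0, 3.5]); the r=6 cylinder at (14, 5.5) gives a regular 32-gon of circumradius 6 (constant along its height); Taking the union: only the r=6 cylinder at (14, 5.5) is present, so the union is just that shape — 1 connected region. Overall, the cross-section is a single solid region. The nearest boundary edge runs (17.33, 10.49)→(16.30, 11.04); distance from the point to it = 1.18 mm. The point is inside the cross-section and 1.18 mm from the nearest boundary — more than the 0.5 mm shell width (2 × 0.25), so it's in the infill interior.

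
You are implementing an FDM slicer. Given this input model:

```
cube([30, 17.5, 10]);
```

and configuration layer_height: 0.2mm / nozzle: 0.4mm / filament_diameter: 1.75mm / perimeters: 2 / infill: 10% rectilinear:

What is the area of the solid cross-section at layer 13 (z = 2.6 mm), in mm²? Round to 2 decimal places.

525.00 mm²

At z = 2.6 mm: the cube is present — its section is the full 30×17.5 rectangle (area 525.00 mm²). Overall, the cross-section is a single solid region. Net area = 525.00 mm².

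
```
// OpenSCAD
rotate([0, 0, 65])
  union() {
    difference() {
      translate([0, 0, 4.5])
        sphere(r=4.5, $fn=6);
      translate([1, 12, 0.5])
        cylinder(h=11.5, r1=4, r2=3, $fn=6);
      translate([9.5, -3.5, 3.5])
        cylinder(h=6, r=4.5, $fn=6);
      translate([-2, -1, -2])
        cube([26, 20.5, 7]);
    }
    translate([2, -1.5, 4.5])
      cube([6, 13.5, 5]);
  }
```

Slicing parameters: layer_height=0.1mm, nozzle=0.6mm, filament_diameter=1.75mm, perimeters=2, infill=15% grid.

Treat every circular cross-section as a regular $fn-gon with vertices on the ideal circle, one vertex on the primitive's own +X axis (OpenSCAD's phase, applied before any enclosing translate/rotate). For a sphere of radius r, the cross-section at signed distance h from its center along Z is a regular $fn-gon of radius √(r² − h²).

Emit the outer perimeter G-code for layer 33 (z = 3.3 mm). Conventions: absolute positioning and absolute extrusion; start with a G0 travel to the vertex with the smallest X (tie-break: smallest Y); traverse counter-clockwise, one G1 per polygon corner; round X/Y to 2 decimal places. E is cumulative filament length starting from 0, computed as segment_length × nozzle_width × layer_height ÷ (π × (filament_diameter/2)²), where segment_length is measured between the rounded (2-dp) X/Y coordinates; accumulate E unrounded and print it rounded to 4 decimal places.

G0 X-4.32 Y-0.38 Z3.30
G1 X-1.83 Y-3.93 E0.1082
G1 X2.49 Y-3.55 E0.2163
G1 X4.32 Y0.38 E0.3245
G1 X2.50 Y2.98 E0.4037
G1 X0.06 Y-2.24 E0.5474
G1 X-4.25 Y-0.23 E0.6660
G1 X-4.32 Y-0.38 E0.6702

At z = 3.3 mm: the r=4.5 sphere slices to a regular 6-gon of circumradius 4.337 (√(r²−h²) with h=1.2 from center); the cone at (1, 12) contributes a regular 6-gon of circumradius 3.757 (interpolated between r1=4 and r2=3 at t=0.243); the cylinder at (9.5, -3.5) is not intersected at this z (z outside [3.5, 9.5]); the cube at (-2, -1) (footprint 26×20.5) is included at this height; After the difference (first − rest): starting from the r=4.5 sphere, the cone at (1, 12) misses the remaining region (no effect); the 26×20.5 cube at (-2, -1) partially overlaps it — only the 25.78 mm² overlap (of its 533.00 mm²) is removed, clipping the outline — 1 connected region; the cube at (2, -1.5) is absent (z outside [4.5, 9.5]); Taking the union: only the result so far is present, so the union is just that shape — 1 connected region; (rotated 65° about Z; rotation is an isometry so areas/perimeters/island counts are preserved). The outline is a single polygon with 7 vertices. Extrusion per mm of travel: 0.6 × 0.1 / (π × 0.875²) = 0.024945. Accumulating E over each segment gives final E = 0.6702.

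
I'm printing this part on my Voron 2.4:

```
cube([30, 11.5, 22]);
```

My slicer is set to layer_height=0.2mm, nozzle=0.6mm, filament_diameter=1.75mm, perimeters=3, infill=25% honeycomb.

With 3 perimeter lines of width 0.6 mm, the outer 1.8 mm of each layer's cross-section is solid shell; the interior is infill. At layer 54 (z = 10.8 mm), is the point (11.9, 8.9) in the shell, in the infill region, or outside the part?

At z = 10.8 mm: the 30×11.5 cube contributes its full rectangle. Overall, the cross-section is a single solid region. The nearest boundary edge runs (30.00, 11.50)→(0.00, 11.50); distance from the point to it = 2.60 mm. The point is inside the cross-section and 2.60 mm from the nearest boundary — more than the 1.8 mm shell width (3 × 0.6), so it's in the infill interior.

infill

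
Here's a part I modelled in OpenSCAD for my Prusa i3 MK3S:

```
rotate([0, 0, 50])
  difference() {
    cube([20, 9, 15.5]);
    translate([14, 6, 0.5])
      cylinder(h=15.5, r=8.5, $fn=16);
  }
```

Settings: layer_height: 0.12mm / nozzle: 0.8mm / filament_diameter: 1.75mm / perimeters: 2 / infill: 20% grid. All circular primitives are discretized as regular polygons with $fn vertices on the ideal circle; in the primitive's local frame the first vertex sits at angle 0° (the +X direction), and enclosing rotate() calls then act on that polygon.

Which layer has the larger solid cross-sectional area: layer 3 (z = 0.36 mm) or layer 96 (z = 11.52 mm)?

Layer 3 (z = 0.36): the cube is present — its section is the full 20×9 rectangle (area 180.00 mm²); the cylinder at (14, 6) does not reach this height (z outside [0.5, 16]); Taking the first minus the rest: none of the subtracted shapes is present at this height, so the 20×9 cube is unchanged — area = 180.00 mm²; (rotated 50° about Z; rotation is an isometry so areas/perimeters/island counts are preserved). So its area = 180.00 mm². Layer 96 (z = 11.52): the cube (footprint 20×9) is included at this height (area 180.00 mm²); the r=8.5 cylinder at (14, 6) gives a regular 16-gon of circumradius 8.5 (constant along its height) (area = (16/2)·8.500²·sin(360°/16) = 221.19 mm²); Taking the first minus the rest: starting from the 20×9 cube (180.00 mm²), the r=8.5 cylinder at (14, 6) partially overlaps it — only the 124.25 mm² overlap (of its 221.19 mm²) is removed, clipping the outline — area = 55.75 mm²; (whole slice rotated 50° about Z — lengths, areas and connectivity unchanged). So its area = 55.75 mm². Layer 3 is larger (180.00 vs 55.75 mm²).

layer 3 (z = 0.36 mm)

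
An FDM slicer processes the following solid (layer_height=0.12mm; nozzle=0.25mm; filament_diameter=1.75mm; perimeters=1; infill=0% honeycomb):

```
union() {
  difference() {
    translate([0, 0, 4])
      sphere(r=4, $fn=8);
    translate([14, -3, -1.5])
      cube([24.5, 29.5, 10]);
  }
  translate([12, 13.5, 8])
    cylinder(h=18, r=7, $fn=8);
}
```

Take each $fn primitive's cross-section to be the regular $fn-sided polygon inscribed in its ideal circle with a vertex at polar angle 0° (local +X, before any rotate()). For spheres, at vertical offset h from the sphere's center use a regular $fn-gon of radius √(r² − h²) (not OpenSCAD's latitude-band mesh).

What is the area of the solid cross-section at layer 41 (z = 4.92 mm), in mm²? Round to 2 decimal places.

42.86 mm²

At z = 4.92 mm: the sphere: section is a regular 8-gon, circumradius = √(r²−h²) = √(4²−0.92²) = 3.893 (area = (8/2)·3.893²·sin(360°/8) = 42.86 mm²); the cube at (14, -3) (footprint 24.5×29.5) is included at this height (area 722.75 mm²); After the difference (first − rest): starting from the r=4 sphere (42.86 mm²), the 24.5×29.5 cube at (14, -3) misses the remaining region (no effect) — area = 42.86 mm²; the cylinder at (12, 13.5) does not reach this height (z outside [8, 26]); Combining (union): only that combined region is present, so the union is just that shape — area = 42.86 mm². Overall, the cross-section is a single solid region. Net area = 42.86 mm².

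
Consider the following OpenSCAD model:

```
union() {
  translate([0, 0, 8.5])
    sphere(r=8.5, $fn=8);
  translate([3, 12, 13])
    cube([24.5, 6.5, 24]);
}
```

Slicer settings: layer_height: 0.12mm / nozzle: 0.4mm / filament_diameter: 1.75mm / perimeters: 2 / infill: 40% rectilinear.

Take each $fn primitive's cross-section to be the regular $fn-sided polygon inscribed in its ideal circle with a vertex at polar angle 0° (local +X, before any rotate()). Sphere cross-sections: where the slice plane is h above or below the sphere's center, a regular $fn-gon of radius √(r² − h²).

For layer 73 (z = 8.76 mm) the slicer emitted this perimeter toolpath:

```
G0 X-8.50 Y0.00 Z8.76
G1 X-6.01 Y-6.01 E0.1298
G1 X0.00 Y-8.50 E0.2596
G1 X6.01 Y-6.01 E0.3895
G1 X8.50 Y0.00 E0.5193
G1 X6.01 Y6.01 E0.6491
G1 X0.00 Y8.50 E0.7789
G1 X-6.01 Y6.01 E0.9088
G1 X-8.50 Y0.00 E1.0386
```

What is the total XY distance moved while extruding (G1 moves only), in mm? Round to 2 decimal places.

52.04 mm

Sum the Euclidean lengths of each G1 segment: total = 52.04 mm.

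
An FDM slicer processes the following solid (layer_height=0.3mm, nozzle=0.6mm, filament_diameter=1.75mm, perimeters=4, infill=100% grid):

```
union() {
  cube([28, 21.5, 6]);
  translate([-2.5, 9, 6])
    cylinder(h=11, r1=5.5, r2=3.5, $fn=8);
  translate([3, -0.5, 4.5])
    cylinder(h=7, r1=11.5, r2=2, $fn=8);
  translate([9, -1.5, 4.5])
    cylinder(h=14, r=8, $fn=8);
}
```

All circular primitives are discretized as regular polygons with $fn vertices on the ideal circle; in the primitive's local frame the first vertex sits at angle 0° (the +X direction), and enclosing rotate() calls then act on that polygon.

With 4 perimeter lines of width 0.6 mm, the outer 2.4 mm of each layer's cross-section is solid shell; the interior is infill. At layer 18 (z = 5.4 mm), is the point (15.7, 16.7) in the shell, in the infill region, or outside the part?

At z = 5.4 mm: the cube (footprint 28×21.5) is included at this height; the cone at (-2.5, 9) does not reach this height (z outside [6, 17]); the cone at (3, -0.5) contributes a regular 8-gon of circumradius 10.279 (interpolated between r1=11.5 and r2=2 at t=0.129); the r=8 cylinder at (9, -1.5) contributes a regular 8-gon of circumradius 8; Taking the union: the regions partially overlap (shared area 243.02 mm²), so overlapping operands fuse into one piece — 1 connected region. Overall, the cross-section is a single solid region. The nearest boundary edge runs (0.00, 21.50)→(28.00, 21.50); distance from the point to it = 4.80 mm. The point is inside the cross-section and 4.80 mm from the nearest boundary — more than the 2.4 mm shell width (4 × 0.6), so it's in the infill interior.

infill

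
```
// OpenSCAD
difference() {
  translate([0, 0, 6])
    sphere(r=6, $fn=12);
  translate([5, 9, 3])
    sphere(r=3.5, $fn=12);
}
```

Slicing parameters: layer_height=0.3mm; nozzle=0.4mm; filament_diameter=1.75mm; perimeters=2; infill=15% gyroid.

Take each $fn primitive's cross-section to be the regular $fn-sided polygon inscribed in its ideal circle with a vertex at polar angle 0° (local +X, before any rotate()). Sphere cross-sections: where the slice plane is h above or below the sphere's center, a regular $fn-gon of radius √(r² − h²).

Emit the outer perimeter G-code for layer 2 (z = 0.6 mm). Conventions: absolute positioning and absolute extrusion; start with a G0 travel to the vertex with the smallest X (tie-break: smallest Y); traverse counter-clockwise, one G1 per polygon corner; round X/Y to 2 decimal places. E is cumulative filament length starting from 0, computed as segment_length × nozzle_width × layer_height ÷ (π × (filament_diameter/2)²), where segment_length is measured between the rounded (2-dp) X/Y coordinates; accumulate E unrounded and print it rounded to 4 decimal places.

At z = 0.6 mm: the r=6 sphere contributes a regular 12-gon of circumradius √(6²−5.4²) = 2.615; the r=3.5 sphere at (5, 9) slices to a regular 12-gon of circumradius 2.548 (√(r²−h²) with h=2.4 from center); Subtracting the remaining from the first: starting from the r=6 sphere, the r=3.5 sphere at (5, 9) misses the remaining region (no effect) — 1 connected region. The outline is a single polygon with 12 vertices. Extrusion per mm of travel: 0.4 × 0.3 / (π × 0.875²) = 0.049890. Accumulating E over each segment gives final E = 0.8103.

G0 X-2.62 Y0.00 Z0.60
G1 X-2.26 Y-1.31 E0.0678
G1 X-1.31 Y-2.26 E0.1348
G1 X0.00 Y-2.62 E0.2026
G1 X1.31 Y-2.26 E0.2704
G1 X2.26 Y-1.31 E0.3374
G1 X2.62 Y0.00 E0.4052
G1 X2.26 Y1.31 E0.4730
G1 X1.31 Y2.26 E0.5400
G1 X0.00 Y2.62 E0.6078
G1 X-1.31 Y2.26 E0.6755
G1 X-2.26 Y1.31 E0.7426
G1 X-2.62 Y0.00 E0.8103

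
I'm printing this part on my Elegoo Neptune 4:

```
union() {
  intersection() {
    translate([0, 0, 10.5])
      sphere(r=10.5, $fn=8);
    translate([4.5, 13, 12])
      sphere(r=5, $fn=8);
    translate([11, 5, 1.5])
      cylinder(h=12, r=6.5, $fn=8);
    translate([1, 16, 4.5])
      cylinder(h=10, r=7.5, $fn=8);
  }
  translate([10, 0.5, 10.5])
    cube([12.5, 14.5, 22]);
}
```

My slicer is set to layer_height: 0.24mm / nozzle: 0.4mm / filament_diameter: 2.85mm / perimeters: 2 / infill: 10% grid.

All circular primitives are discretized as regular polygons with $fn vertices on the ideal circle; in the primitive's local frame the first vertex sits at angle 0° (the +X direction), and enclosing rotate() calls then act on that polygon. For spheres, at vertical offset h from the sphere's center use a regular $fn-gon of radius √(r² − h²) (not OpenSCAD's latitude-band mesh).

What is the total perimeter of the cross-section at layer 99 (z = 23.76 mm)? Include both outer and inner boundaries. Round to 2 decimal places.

54.00 mm

At z = 23.76 mm: the sphere is absent (|z−center|=13.260 > r=10.5); the sphere at (4.5, 13) is not intersected at this z (|z−center|=11.760 > r=5); the cylinder at (11, 5) is not intersected at this z (z outside [1.5, 13.5]); the cylinder at (1, 16) does not reach this height (z outside [4.5, 14.5]); After intersecting: at least one operand is absent at this height, so nothing remains; the 12.5×14.5 cube at (10, 0.5) contributes its full rectangle (perimeter 54.00 mm); Taking the union: only the 12.5×14.5 cube at (10, 0.5) is present, so the union is just that shape — boundary = 54.00 mm. Overall, the cross-section is a single solid region. Total boundary length (outer) = 54.00 mm.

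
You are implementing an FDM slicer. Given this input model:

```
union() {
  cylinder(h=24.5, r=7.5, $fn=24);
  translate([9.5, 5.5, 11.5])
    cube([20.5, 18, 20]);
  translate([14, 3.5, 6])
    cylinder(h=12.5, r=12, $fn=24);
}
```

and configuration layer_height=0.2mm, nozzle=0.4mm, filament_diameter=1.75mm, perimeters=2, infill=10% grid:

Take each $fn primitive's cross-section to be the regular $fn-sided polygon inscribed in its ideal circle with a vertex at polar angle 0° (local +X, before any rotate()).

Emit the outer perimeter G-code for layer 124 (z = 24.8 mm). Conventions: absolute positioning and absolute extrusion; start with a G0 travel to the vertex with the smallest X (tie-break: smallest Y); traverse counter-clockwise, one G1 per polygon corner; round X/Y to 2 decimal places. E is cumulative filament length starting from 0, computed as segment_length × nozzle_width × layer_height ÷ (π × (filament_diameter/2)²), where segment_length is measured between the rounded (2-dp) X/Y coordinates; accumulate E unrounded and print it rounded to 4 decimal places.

At z = 24.8 mm: the cylinder is not intersected at this z (z outside [0, 24.5]); the cube at (9.5, 5.5) is present — its section is the full 20.5×18 rectangle; the cylinder at (14, 3.5) does not reach this height (z outside [6, 18.5]); Combining (union): only the 20.5×18 cube at (9.5, 5.5) is present, so the union is just that shape — 1 connected region. The outline is a single polygon with 4 vertices. Extrusion per mm of travel: 0.4 × 0.2 / (π × 0.875²) = 0.033260. Accumulating E over each segment gives final E = 2.5610.

G0 X9.50 Y5.50 Z24.80
G1 X30.00 Y5.50 E0.6818
G1 X30.00 Y23.50 E1.2805
G1 X9.50 Y23.50 E1.9623
G1 X9.50 Y5.50 E2.5610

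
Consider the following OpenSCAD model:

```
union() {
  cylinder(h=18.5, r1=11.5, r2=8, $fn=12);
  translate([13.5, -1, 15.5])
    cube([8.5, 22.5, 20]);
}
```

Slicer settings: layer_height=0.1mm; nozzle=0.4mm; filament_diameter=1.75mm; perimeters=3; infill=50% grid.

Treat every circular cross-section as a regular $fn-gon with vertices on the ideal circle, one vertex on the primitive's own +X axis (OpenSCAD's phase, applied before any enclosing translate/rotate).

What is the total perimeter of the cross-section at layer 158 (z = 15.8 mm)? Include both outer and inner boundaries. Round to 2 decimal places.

114.87 mm

At z = 15.8 mm: the cone: at t=0.854 of its height the radius interpolates to r₁+(r₂−r₁)t = 8.511, giving a regular 12-gon of that circumradius (perimeter = 2·12·8.511·sin(180°/12) = 52.87 mm); the cube at (13.5, -1) is present — its section is the full 8.5×22.5 rectangle (perimeter 62.00 mm); Merging all regions: the 2 present regions are separate (no shared area or edge), so areas and boundary lengths simply add and each stays a separate island — boundary = 114.87 mm. Overall, the cross-section has 2 separate islands. Total boundary length (outer) = 114.87 mm.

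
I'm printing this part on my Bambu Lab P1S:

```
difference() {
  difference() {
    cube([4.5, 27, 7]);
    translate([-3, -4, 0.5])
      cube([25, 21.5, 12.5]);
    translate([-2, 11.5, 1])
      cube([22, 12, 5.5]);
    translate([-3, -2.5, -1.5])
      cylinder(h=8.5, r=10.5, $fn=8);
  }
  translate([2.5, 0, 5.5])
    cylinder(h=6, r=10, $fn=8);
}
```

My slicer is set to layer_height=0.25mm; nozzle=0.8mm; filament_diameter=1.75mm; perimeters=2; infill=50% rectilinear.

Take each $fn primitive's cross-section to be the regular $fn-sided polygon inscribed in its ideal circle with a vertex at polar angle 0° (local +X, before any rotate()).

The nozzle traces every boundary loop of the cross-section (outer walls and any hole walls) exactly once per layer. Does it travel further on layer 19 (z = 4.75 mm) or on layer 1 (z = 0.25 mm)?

Layer 19 (z = 4.75): the cube is present — its section is the full 4.5×27 rectangle (perimeter 63.00 mm); the cube at (-3, -4) (footprint 25×21.5) is included at this height (perimeter 93.00 mm); the cube at (-2, 11.5) is present — its section is the full 22×12 rectangle (perimeter 68.00 mm); the r=10.5 cylinder at (-3, -2.5) gives a regular 8-gon of circumradius 10.5 (constant along its height) (perimeter = 2·8·10.500·sin(180°/8) = 64.29 mm); Taking the first minus the rest: starting from the 4.5×27 cube, the 25×21.5 cube at (-3, -4) partially overlaps it — only the 78.75 mm² overlap (of its 537.50 mm²) is removed, clipping the outline; the 22×12 cube at (-2, 11.5) partially overlaps it — only the 27.00 mm² overlap (of its 264.00 mm²) is removed, clipping the outline; the r=10.5 cylinder at (-3, -2.5) misses the remaining region (no effect) — boundary = 16.00 mm; the cylinder at (2.5, 0) is not intersected at this z (z outside [5.5, 11.5]); Subtracting the remaining from the first: none of the subtracted shapes is present at this height, so the result so far is unchanged — boundary = 16.00 mm. So its perimeter = 16.00 mm. Layer 1 (z = 0.25): the 4.5×27 cube contributes its full rectangle (perimeter 63.00 mm); the cube at (-3, -4) is absent (z outside [0.5, 13]); the cube at (-2, 11.5) is absent (z outside [1, 6.5]); the r=10.5 cylinder at (-3, -2.5) contributes a regular 8-gon of circumradius 10.5 (perimeter = 2·8·10.500·sin(180°/8) = 64.29 mm); Subtracting the remaining from the first: starting from the 4.5×27 cube, the r=10.5 cylinder at (-3, -2.5) partially overlaps it — only the 26.21 mm² overlap (of its 311.83 mm²) is removed, clipping the outline — boundary = 51.99 mm; the cylinder at (2.5, 0) is absent (z outside [5.5, 11.5]); Subtracting the remaining from the first: none of the subtracted shapes is present at this height, so the result so far is unchanged — boundary = 51.99 mm. So its perimeter = 51.99 mm. Layer 1 is larger (51.99 vs 16.00 mm).

layer 1 (z = 0.25 mm)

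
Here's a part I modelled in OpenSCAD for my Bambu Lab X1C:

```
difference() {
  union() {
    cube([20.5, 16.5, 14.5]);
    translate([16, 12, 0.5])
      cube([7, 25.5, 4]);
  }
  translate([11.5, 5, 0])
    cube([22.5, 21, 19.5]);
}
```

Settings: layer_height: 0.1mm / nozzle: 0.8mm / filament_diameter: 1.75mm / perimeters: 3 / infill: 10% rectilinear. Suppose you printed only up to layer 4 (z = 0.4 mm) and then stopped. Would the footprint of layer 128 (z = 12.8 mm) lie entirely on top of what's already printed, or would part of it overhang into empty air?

Compare the two slices. At z = 0.4: the 20.5×16.5 cube contributes its full rectangle (area 338.25 mm²); the cube at (16, 12) is not intersected at this z (z outside [0.5, 4.5]); Merging all regions: only the 20.5×16.5 cube is present, so the union is just that shape — area = 338.25 mm²; the 22.5×21 cube at (11.5, 5) contributes its full rectangle (area 472.50 mm²); Taking the first minus the rest: starting from that combined region (338.25 mm²), the 22.5×21 cube at (11.5, 5) partially overlaps it — only the 103.50 mm² overlap (of its 472.50 mm²) is removed, clipping the outline — area = 234.75 mm². At z = 12.8: the cube (footprint 20.5×16.5) is included at this height (area 338.25 mm²); the cube at (16, 12) is absent (z outside [0.5, 4.5]); Merging all regions: only the 20.5×16.5 cube is present, so the union is just that shape — area = 338.25 mm²; the cube at (11.5, 5) (footprint 22.5×21) is included at this height (area 472.50 mm²); Subtracting the remaining from the first: starting from the result so far (338.25 mm²), the 22.5×21 cube at (11.5, 5) partially overlaps it — only the 103.50 mm² overlap (of its 472.50 mm²) is removed, clipping the outline — area = 234.75 mm². Checking containment: the cross-section at z = 12.8 is a subset of the cross-section at z = 0.4.

entirely on top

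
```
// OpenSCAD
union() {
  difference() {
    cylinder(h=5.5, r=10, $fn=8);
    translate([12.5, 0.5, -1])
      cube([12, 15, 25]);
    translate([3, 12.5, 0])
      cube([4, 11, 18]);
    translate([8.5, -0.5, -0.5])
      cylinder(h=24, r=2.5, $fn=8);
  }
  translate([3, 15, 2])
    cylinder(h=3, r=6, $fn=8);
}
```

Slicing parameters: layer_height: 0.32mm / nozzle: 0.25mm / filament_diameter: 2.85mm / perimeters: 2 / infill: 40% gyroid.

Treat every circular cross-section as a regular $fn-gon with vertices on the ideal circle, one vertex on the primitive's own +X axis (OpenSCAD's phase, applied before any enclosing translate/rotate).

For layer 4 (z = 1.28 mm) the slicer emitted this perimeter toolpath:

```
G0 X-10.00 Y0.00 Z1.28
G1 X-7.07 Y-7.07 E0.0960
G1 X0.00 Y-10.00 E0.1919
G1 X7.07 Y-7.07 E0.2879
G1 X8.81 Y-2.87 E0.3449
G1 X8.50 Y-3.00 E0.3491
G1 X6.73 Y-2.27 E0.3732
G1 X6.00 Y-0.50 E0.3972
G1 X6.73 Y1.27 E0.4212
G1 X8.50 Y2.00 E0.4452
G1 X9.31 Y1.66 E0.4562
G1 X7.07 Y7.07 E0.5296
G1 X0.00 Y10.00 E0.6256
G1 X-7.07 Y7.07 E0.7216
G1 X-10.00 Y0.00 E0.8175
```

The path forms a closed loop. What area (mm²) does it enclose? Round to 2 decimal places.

269.27 mm²

Apply the shoelace formula to the sequence of (X, Y) vertices; enclosed area = 269.27 mm².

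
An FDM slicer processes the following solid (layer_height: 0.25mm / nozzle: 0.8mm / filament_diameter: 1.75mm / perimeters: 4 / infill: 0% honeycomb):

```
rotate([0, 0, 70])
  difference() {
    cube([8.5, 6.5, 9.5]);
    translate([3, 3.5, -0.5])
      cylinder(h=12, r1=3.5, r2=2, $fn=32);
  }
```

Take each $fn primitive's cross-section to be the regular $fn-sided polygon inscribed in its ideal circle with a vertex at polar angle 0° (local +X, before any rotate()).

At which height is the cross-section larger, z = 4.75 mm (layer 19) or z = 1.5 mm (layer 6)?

layer 19 (z = 4.75 mm)

Layer 19 (z = 4.75): the 8.5×6.5 cube contributes its full rectangle (area 55.25 mm²); the cone at (3, 3.5) (r1=3.5→r2=2) has section circumradius 2.844 here — a regular 32-gon (area = (32/2)·2.844²·sin(360°/32) = 25.24 mm²); Subtracting the remaining from the first: starting from the 8.5×6.5 cube (55.25 mm²), the cone at (3, 3.5) lies wholly inside it (removes its full 25.24 mm² and its 17.84 mm outline becomes a hole wall) — area = 30.01 mm²; (whole slice rotated 70° about Z — lengths, areas and connectivity unchanged). So its area = 30.01 mm². Layer 6 (z = 1.5): the 8.5×6.5 cube contributes its full rectangle (area 55.25 mm²); the cone at (3, 3.5): at t=0.167 of its height the radius interpolates to r₁+(r₂−r₁)t = 3.250, giving a regular 32-gon of that circumradius (area = (32/2)·3.250²·sin(360°/32) = 32.97 mm²); Taking the first minus the rest: starting from the 8.5×6.5 cube (55.25 mm²), the cone at (3, 3.5) partially overlaps it — only the 32.18 mm² overlap (of its 32.97 mm²) is removed, clipping the outline — area = 23.07 mm²; (rotated 70° about Z; rotation is an isometry so areas/perimeters/island counts are preserved). So its area = 23.07 mm². Layer 19 is larger (30.01 vs 23.07 mm²).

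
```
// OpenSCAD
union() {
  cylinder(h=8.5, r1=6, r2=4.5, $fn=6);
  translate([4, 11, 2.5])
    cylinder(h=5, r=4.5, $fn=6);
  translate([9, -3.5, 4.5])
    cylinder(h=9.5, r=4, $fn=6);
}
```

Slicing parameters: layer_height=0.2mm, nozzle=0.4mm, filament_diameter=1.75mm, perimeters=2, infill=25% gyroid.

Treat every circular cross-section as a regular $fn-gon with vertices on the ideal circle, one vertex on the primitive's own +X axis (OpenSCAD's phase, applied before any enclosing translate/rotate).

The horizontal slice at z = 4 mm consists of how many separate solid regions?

2

At z = 4 mm: the cone: at t=0.471 of its height the radius interpolates to r₁+(r₂−r₁)t = 5.294, giving a regular 6-gon of that circumradius; the r=4.5 cylinder at (4, 11) gives a regular 6-gon of circumradius 4.5 (constant along its height); the cylinder at (9, -3.5) is absent (z outside [4.5, 14]); Merging all regions: the 2 present regions are separate (no shared area or edge), so areas and boundary lengths simply add and each stays a separate island — 2 connected regions. The result has 2 disconnected regions.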